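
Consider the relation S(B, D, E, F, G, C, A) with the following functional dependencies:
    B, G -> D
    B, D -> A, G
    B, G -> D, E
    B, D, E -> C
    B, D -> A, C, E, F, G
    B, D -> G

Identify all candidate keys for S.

{B} never appears on the right of any FD, so every key must include it.
Closure of {B, D} is {A, B, C, D, E, F, G}, the whole schema; {B, D} is a candidate key.
Closure of {B, G} is {A, B, C, D, E, F, G}, the whole schema; {B, G} is a candidate key.
These are minimal and exhaustive — every other superkey contains one of them.

{B, D}, {B, G}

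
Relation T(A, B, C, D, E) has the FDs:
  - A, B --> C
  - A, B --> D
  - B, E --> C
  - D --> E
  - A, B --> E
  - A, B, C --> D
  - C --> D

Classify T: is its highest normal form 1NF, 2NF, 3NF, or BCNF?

Candidate key: {A, B}. Prime attributes: {A, B}.
B, E --> C breaks BCNF: {B, E}⁺ = {B, C, D, E}, so {B, E} is not a superkey.
Because {C} is non-prime and the left side of B, E --> C is not a superkey, the relation is not in 3NF.
No proper subset of a key has a non-prime attribute in its closure, so there is no partial dependency; 2NF holds.

2NF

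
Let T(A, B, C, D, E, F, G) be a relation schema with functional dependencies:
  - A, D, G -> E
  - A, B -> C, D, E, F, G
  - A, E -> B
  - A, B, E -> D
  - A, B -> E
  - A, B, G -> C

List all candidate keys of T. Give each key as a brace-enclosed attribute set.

{A} never appears on the right of any FD, so every key must include it.
{A, B}⁺ = {A, B, C, D, E, F, G} — all of the relation — so {A, B} is a candidate key.
{A, E}⁺ = {A, B, C, D, E, F, G} — all of the relation — so {A, E} is a candidate key.
{A, D, G}⁺ = {A, B, C, D, E, F, G} — all of the relation — so {A, D, G} is a candidate key.
No proper subset of any of these is a key, and no other minimal superkey exists.

{A, B}, {A, D, G}, {A, E}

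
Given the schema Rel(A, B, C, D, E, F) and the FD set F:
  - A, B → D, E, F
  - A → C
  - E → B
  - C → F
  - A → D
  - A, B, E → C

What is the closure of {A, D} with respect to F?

{A, C, D, F}

Start with {A, D}.
A → C applies; add {C} → now {A, C, D}.
C → F applies; add {F} → now {A, C, D, F}.
No further FD applies.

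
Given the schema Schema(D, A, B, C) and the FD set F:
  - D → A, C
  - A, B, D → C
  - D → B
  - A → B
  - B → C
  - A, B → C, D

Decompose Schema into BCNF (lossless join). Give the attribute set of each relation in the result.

Candidate keys of the original relation: {A}, {D}.
{A, B, C, D}: {B} determines {B, C} here but is not a superkey — split on B → C, giving {B, C} and {A, B, D}.
{B, C}: every determinant is a superkey — BCNF.
{A, B, D}: every determinant is a superkey — BCNF.

{A, B, D}; {B, C}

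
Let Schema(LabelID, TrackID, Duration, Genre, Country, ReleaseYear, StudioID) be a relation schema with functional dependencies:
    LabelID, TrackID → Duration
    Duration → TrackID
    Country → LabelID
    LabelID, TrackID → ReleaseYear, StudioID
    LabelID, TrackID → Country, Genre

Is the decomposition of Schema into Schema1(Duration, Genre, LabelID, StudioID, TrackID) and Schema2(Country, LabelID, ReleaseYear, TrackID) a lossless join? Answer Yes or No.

Yes

Schema1 ∩ Schema2 = {LabelID, TrackID}; its closure under F is {Country, Duration, Genre, LabelID, ReleaseYear, StudioID, TrackID}.
This includes all of Schema1, so the common attributes are a superkey of Schema1 — the join is lossless.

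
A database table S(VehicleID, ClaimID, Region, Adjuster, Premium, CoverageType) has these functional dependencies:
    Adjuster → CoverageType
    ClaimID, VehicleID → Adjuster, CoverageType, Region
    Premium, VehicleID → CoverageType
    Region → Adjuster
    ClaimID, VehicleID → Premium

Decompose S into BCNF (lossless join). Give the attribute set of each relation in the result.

Candidate key of the original relation: {ClaimID, VehicleID}.
Within {Adjuster, ClaimID, CoverageType, Premium, Region, VehicleID}: {Adjuster}⁺ ∩ {Adjuster, ClaimID, CoverageType, Premium, Region, VehicleID} = {Adjuster, CoverageType}, not the whole set, so Adjuster → CoverageType violates BCNF; decompose into {Adjuster, CoverageType} and {Adjuster, ClaimID, Premium, Region, VehicleID}.
{Adjuster, CoverageType} is in BCNF.
Within {Adjuster, ClaimID, Premium, Region, VehicleID}: {Region}⁺ ∩ {Adjuster, ClaimID, Premium, Region, VehicleID} = {Adjuster, Region}, not the whole set, so Region → Adjuster violates BCNF; decompose into {Adjuster, Region} and {ClaimID, Premium, Region, VehicleID}.
{Adjuster, Region} is in BCNF.
{ClaimID, Premium, Region, VehicleID} is in BCNF.

{Adjuster, CoverageType}; {Adjuster, Region}; {ClaimID, Premium, Region, VehicleID}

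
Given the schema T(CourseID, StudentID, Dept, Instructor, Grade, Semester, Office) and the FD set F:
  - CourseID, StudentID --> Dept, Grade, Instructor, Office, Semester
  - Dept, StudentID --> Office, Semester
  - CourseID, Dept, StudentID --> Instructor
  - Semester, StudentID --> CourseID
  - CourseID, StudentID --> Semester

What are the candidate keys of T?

No FD produces {StudentID}, so it must be in every candidate key.
{CourseID, StudentID}⁺ = {CourseID, Dept, Grade, Instructor, Office, Semester, StudentID} — all of the relation — so {CourseID, StudentID} is a candidate key.
{Dept, StudentID}⁺ = {CourseID, Dept, Grade, Instructor, Office, Semester, StudentID} — all of the relation — so {Dept, StudentID} is a candidate key.
{Semester, StudentID}⁺ = {CourseID, Dept, Grade, Instructor, Office, Semester, StudentID} — all of the relation — so {Semester, StudentID} is a candidate key.
No proper subset of any of these is a key, and no other minimal superkey exists.

{CourseID, StudentID}, {Dept, StudentID}, {Semester, StudentID}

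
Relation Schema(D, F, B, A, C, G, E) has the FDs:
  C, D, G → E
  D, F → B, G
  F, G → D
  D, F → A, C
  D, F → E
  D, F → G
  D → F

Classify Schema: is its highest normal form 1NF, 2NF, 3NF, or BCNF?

Candidate keys: {D}, {F, G}. Prime attributes: {D, F, G}.
The left-hand side of every FD is a superkey, so BCNF is satisfied.

BCNF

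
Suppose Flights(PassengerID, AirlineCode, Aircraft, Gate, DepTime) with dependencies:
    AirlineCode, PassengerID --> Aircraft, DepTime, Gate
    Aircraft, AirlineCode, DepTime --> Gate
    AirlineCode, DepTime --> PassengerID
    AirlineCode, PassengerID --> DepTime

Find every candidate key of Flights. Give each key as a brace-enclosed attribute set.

Attributes never on any right-hand side: {AirlineCode} — every candidate key must contain it.
{AirlineCode, DepTime}⁺ = {Aircraft, AirlineCode, DepTime, Gate, PassengerID} — all of the relation — so {AirlineCode, DepTime} is a candidate key.
{AirlineCode, PassengerID}⁺ = {Aircraft, AirlineCode, DepTime, Gate, PassengerID} — all of the relation — so {AirlineCode, PassengerID} is a candidate key.
These are minimal and exhaustive — every other superkey contains one of them.

{AirlineCode, DepTime}, {AirlineCode, PassengerID}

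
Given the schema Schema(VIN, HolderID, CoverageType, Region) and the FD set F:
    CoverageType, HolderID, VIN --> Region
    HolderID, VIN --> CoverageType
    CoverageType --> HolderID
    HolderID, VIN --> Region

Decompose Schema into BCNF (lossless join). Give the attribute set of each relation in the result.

Candidate keys of the original relation: {CoverageType, VIN}, {HolderID, VIN}.
In {CoverageType, HolderID, Region, VIN}, {CoverageType} is not a superkey ({CoverageType}⁺ restricted to this set is {CoverageType, HolderID}), so split on CoverageType --> HolderID into {CoverageType, HolderID} and {CoverageType, Region, VIN}.
{CoverageType, HolderID} has no BCNF violation.
{CoverageType, Region, VIN} has no BCNF violation.

{CoverageType, HolderID}; {CoverageType, Region, VIN}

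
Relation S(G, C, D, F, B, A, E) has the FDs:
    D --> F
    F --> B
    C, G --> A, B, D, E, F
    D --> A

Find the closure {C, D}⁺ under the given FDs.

Start with {C, D}.
D --> F applies; add {F} → now {C, D, F}.
F --> B applies; add {B} → now {B, C, D, F}.
D --> A applies; add {A} → now {A, B, C, D, F}.
No further FD applies.

{A, B, C, D, F}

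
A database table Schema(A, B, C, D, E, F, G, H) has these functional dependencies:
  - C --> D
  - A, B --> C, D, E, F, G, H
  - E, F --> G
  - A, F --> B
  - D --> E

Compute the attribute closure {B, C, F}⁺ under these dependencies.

{B, C, D, E, F, G}

Start with {B, C, F}.
C --> D applies; add {D} → now {B, C, D, F}.
D --> E applies; add {E} → now {B, C, D, E, F}.
E, F --> G applies; add {G} → now {B, C, D, E, F, G}.
No further FD applies.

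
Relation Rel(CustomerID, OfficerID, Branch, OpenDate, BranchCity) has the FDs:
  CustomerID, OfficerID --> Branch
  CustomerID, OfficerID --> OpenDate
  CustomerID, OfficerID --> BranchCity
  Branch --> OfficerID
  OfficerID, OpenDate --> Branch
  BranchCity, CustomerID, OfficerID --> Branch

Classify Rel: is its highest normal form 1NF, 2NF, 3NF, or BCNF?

3NF

Candidate keys: {Branch, CustomerID}, {CustomerID, OfficerID}. Prime attributes: {Branch, CustomerID, OfficerID}.
Branch --> OfficerID breaks BCNF: {Branch}⁺ = {Branch, OfficerID}, so {Branch} is not a superkey.
Since {OfficerID} ⊆ prime attributes and every other non-superkey FD also has a prime right side, the schema is in 3NF.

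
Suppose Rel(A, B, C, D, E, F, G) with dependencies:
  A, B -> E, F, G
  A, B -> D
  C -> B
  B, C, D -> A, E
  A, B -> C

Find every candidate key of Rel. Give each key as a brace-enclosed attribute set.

{A, B}, {A, C}, {C, D}

{A, B} is a candidate key since {A, B}⁺ = {A, B, C, D, E, F, G} covers every attribute.
{A, C} is a candidate key since {A, C}⁺ = {A, B, C, D, E, F, G} covers every attribute.
{C, D} is a candidate key since {C, D}⁺ = {A, B, C, D, E, F, G} covers every attribute.
Any other superkey properly contains one of these, so there are no further candidate keys.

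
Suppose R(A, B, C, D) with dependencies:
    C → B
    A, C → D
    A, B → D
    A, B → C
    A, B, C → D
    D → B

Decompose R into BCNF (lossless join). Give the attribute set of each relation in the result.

Candidate keys of the original relation: {A, B}, {A, C}, {A, D}.
{A, B, C, D}: {C} determines {B, C} here but is not a superkey — split on C → B, giving {B, C} and {A, C, D}.
{B, C}: every determinant is a superkey — BCNF.
{A, C, D}: every determinant is a superkey — BCNF.

{A, C, D}; {B, C}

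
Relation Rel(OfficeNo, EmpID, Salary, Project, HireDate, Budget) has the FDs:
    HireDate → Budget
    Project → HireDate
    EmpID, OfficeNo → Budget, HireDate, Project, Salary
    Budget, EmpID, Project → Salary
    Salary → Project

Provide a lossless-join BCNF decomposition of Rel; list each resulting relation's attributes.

Candidate key of the original relation: {EmpID, OfficeNo}.
Within {Budget, EmpID, HireDate, OfficeNo, Project, Salary}: {HireDate}⁺ ∩ {Budget, EmpID, HireDate, OfficeNo, Project, Salary} = {Budget, HireDate}, not the whole set, so HireDate → Budget violates BCNF; decompose into {Budget, HireDate} and {EmpID, HireDate, OfficeNo, Project, Salary}.
{Budget, HireDate}: every determinant is a superkey — BCNF.
Within {EmpID, HireDate, OfficeNo, Project, Salary}: {Project}⁺ ∩ {EmpID, HireDate, OfficeNo, Project, Salary} = {HireDate, Project}, not the whole set, so Project → HireDate violates BCNF; decompose into {HireDate, Project} and {EmpID, OfficeNo, Project, Salary}.
{HireDate, Project}: every determinant is a superkey — BCNF.
Within {EmpID, OfficeNo, Project, Salary}: {Salary}⁺ ∩ {EmpID, OfficeNo, Project, Salary} = {Project, Salary}, not the whole set, so Salary → Project violates BCNF; decompose into {Project, Salary} and {EmpID, OfficeNo, Salary}.
{Project, Salary}: every determinant is a superkey — BCNF.
{EmpID, OfficeNo, Salary}: every determinant is a superkey — BCNF.

{Budget, HireDate}; {EmpID, OfficeNo, Salary}; {HireDate, Project}; {Project, Salary}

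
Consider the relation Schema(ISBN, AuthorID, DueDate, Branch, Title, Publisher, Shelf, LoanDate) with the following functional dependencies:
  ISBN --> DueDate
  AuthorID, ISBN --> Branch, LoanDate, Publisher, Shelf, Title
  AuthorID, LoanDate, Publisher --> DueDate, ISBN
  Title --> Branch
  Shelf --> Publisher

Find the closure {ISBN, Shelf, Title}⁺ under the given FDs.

Start with {ISBN, Shelf, Title}.
ISBN --> DueDate applies; add {DueDate} → now {DueDate, ISBN, Shelf, Title}.
Title --> Branch applies; add {Branch} → now {Branch, DueDate, ISBN, Shelf, Title}.
Shelf --> Publisher applies; add {Publisher} → now {Branch, DueDate, ISBN, Publisher, Shelf, Title}.
No further FD applies.

{Branch, DueDate, ISBN, Publisher, Shelf, Title}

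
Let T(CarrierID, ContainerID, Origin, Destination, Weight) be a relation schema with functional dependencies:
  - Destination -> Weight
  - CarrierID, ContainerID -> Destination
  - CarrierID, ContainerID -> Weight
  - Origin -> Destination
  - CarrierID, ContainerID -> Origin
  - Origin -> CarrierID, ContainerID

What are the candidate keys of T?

{CarrierID, ContainerID}, {Origin}

{Origin} is a candidate key since {Origin}⁺ = {CarrierID, ContainerID, Destination, Origin, Weight} covers every attribute.
{CarrierID, ContainerID} is a candidate key since {CarrierID, ContainerID}⁺ = {CarrierID, ContainerID, Destination, Origin, Weight} covers every attribute.
Any other superkey properly contains one of these, so there are no further candidate keys.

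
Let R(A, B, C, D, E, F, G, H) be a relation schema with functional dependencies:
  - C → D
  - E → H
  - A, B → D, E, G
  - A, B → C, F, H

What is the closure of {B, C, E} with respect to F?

{B, C, D, E, H}

Start with {B, C, E}.
C → D applies; add {D} → now {B, C, D, E}.
E → H applies; add {H} → now {B, C, D, E, H}.
No further FD applies.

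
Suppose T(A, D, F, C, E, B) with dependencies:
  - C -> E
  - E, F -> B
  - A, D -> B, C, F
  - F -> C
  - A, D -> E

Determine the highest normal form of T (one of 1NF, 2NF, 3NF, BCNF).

2NF

Candidate key: {A, D}. Prime attributes: {A, D}.
C -> E breaks BCNF: {C}⁺ = {C, E}, so {C} is not a superkey.
Because {E} is non-prime and the left side of C -> E is not a superkey, the relation is not in 3NF.
No non-prime attribute depends on a proper subset of any candidate key, so 2NF holds.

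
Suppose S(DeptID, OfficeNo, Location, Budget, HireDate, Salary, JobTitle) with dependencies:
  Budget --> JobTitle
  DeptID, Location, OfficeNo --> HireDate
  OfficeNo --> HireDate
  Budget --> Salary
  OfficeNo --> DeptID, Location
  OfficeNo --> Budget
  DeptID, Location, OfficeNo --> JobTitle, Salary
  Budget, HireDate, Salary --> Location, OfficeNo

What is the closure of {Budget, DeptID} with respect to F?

Start with {Budget, DeptID}.
Budget --> JobTitle applies; add {JobTitle} → now {Budget, DeptID, JobTitle}.
Budget --> Salary applies; add {Salary} → now {Budget, DeptID, JobTitle, Salary}.
No further FD applies.

{Budget, DeptID, JobTitle, Salary}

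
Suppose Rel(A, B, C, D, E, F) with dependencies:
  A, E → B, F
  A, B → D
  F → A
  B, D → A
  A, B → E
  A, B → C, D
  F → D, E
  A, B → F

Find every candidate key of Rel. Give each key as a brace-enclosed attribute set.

{F}⁺ = {A, B, C, D, E, F}, which is every attribute, so {F} is a candidate key.
{A, B}⁺ = {A, B, C, D, E, F}, which is every attribute, so {A, B} is a candidate key.
{A, E}⁺ = {A, B, C, D, E, F}, which is every attribute, so {A, E} is a candidate key.
{B, D}⁺ = {A, B, C, D, E, F}, which is every attribute, so {B, D} is a candidate key.
These are minimal and exhaustive — every other superkey contains one of them.

{A, B}, {A, E}, {B, D}, {F}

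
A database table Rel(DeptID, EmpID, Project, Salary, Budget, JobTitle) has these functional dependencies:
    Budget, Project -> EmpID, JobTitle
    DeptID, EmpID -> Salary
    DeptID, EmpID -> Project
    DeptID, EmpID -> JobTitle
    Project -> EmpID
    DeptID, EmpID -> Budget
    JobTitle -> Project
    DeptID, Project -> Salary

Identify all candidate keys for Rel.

No FD produces {DeptID}, so it must be in every candidate key.
Closure of {DeptID, EmpID} is {Budget, DeptID, EmpID, JobTitle, Project, Salary}, the whole schema; {DeptID, EmpID} is a candidate key.
Closure of {DeptID, JobTitle} is {Budget, DeptID, EmpID, JobTitle, Project, Salary}, the whole schema; {DeptID, JobTitle} is a candidate key.
Closure of {DeptID, Project} is {Budget, DeptID, EmpID, JobTitle, Project, Salary}, the whole schema; {DeptID, Project} is a candidate key.
Any other superkey properly contains one of these, so there are no further candidate keys.

{DeptID, EmpID}, {DeptID, JobTitle}, {DeptID, Project}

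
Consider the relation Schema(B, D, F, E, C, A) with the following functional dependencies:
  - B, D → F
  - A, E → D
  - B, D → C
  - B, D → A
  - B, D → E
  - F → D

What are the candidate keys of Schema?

{A, B, E}, {B, D}, {B, F}

{B} never appears on the right of any FD, so every key must include it.
Closure of {B, D} is {A, B, C, D, E, F}, the whole schema; {B, D} is a candidate key.
Closure of {B, F} is {A, B, C, D, E, F}, the whole schema; {B, F} is a candidate key.
Closure of {A, B, E} is {A, B, C, D, E, F}, the whole schema; {A, B, E} is a candidate key.
No proper subset of any of these is a key, and no other minimal superkey exists.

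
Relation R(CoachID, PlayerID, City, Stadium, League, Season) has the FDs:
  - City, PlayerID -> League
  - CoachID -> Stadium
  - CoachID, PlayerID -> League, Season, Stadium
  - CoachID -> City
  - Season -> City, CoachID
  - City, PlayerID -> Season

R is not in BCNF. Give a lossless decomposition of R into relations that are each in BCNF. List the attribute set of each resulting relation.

{City, CoachID, Stadium}; {CoachID, Season}; {League, PlayerID, Season}

Candidate keys of the original relation: {City, PlayerID}, {CoachID, PlayerID}, {PlayerID, Season}.
In {City, CoachID, League, PlayerID, Season, Stadium}, {CoachID} is not a superkey ({CoachID}⁺ restricted to this set is {City, CoachID, Stadium}), so split on CoachID -> City, Stadium into {City, CoachID, Stadium} and {CoachID, League, PlayerID, Season}.
{City, CoachID, Stadium} has no BCNF violation.
In {CoachID, League, PlayerID, Season}, {Season} is not a superkey ({Season}⁺ restricted to this set is {CoachID, Season}), so split on Season -> CoachID into {CoachID, Season} and {League, PlayerID, Season}.
{CoachID, Season} has no BCNF violation.
{League, PlayerID, Season} has no BCNF violation.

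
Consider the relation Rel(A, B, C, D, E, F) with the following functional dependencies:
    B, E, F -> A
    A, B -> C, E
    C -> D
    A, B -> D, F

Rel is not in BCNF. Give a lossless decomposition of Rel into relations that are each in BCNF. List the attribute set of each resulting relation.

{A, B, C, E, F}; {C, D}

Candidate keys of the original relation: {A, B}, {B, E, F}.
In {A, B, C, D, E, F}, {C} is not a superkey ({C}⁺ restricted to this set is {C, D}), so split on C -> D into {C, D} and {A, B, C, E, F}.
{C, D}: every determinant is a superkey — BCNF.
{A, B, C, E, F}: every determinant is a superkey — BCNF.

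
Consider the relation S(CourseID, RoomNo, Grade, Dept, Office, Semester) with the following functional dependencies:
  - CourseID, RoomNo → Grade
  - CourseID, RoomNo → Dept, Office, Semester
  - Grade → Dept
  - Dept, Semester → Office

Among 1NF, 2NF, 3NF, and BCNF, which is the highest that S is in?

Candidate key: {CourseID, RoomNo}. Prime attributes: {CourseID, RoomNo}.
Grade → Dept: {Grade}⁺ = {Dept, Grade}, which is not all of the attributes, so the left side is not a superkey — BCNF is violated.
Grade → Dept determines the non-prime attribute {Dept} from a non-superkey — 3NF is violated.
No proper subset of a key has a non-prime attribute in its closure, so there is no partial dependency; 2NF holds.

2NF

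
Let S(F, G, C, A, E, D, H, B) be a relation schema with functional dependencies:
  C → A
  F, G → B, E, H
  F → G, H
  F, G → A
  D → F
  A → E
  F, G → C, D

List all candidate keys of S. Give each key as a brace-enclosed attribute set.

{D}, {F}

Closure of {D} is {A, B, C, D, E, F, G, H}, the whole schema; {D} is a candidate key.
Closure of {F} is {A, B, C, D, E, F, G, H}, the whole schema; {F} is a candidate key.
No proper subset of any of these is a key, and no other minimal superkey exists.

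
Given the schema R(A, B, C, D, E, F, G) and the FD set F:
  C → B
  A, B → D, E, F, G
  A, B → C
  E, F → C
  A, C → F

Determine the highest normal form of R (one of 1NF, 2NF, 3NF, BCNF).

3NF

Candidate keys: {A, B}, {A, C}, {A, E, F}. Prime attributes: {A, B, C, E, F}.
C → B breaks BCNF: {C}⁺ = {B, C}, so {C} is not a superkey.
Since {B} ⊆ prime attributes and every other non-superkey FD also has a prime right side, the schema is in 3NF.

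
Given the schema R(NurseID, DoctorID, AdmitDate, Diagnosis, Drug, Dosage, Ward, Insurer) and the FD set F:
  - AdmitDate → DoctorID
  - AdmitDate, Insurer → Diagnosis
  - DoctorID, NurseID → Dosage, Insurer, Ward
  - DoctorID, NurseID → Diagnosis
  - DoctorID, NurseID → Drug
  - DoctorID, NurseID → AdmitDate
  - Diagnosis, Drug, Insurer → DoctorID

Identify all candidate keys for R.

{NurseID} never appears on the right of any FD, so every key must include it.
Closure of {AdmitDate, NurseID} is {AdmitDate, Diagnosis, DoctorID, Dosage, Drug, Insurer, NurseID, Ward}, the whole schema; {AdmitDate, NurseID} is a candidate key.
Closure of {DoctorID, NurseID} is {AdmitDate, Diagnosis, DoctorID, Dosage, Drug, Insurer, NurseID, Ward}, the whole schema; {DoctorID, NurseID} is a candidate key.
Closure of {Diagnosis, Drug, Insurer, NurseID} is {AdmitDate, Diagnosis, DoctorID, Dosage, Drug, Insurer, NurseID, Ward}, the whole schema; {Diagnosis, Drug, Insurer, NurseID} is a candidate key.
No proper subset of any of these is a key, and no other minimal superkey exists.

{AdmitDate, NurseID}, {Diagnosis, Drug, Insurer, NurseID}, {DoctorID, NurseID}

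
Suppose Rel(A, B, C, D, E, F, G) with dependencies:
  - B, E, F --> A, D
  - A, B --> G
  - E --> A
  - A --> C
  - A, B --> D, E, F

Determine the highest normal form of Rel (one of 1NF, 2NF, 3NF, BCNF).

Candidate keys: {A, B}, {B, E}. Prime attributes: {A, B, E}.
For E --> A we have {E}⁺ = {A, C, E}; {E} is not a superkey, so BCNF fails.
A --> C determines the non-prime attribute {C} from a non-superkey — 3NF is violated.
The proper key subset {A} of {A, B} determines non-prime {C}, so the relation is not even in 2NF.

1NF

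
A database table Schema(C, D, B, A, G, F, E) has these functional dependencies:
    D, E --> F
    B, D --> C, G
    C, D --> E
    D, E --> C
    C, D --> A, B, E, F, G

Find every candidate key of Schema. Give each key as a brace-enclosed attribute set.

{B, D}, {C, D}, {D, E}

No FD produces {D}, so it must be in every candidate key.
Closure of {B, D} is {A, B, C, D, E, F, G}, the whole schema; {B, D} is a candidate key.
Closure of {C, D} is {A, B, C, D, E, F, G}, the whole schema; {C, D} is a candidate key.
Closure of {D, E} is {A, B, C, D, E, F, G}, the whole schema; {D, E} is a candidate key.
No proper subset of any of these is a key, and no other minimal superkey exists.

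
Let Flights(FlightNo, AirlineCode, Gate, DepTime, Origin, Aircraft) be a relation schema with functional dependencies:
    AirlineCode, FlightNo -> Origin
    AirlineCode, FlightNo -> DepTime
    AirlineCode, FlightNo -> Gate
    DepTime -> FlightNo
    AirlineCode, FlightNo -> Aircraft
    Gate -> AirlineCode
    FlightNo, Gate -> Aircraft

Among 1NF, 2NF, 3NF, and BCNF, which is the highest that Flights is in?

Candidate keys: {AirlineCode, DepTime}, {AirlineCode, FlightNo}, {DepTime, Gate}, {FlightNo, Gate}. Prime attributes: {AirlineCode, DepTime, FlightNo, Gate}.
For DepTime -> FlightNo we have {DepTime}⁺ = {DepTime, FlightNo}; {DepTime} is not a superkey, so BCNF fails.
Its right-hand attributes {FlightNo} are all prime, as are those of every other non-superkey FD — the relation is in 3NF.

3NF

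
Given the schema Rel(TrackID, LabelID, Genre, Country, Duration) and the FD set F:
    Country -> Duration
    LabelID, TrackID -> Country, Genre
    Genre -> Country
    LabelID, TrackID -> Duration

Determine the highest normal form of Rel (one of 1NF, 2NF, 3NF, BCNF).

Candidate key: {LabelID, TrackID}. Prime attributes: {LabelID, TrackID}.
For Country -> Duration we have {Country}⁺ = {Country, Duration}; {Country} is not a superkey, so BCNF fails.
Country -> Duration determines the non-prime attribute {Duration} from a non-superkey — 3NF is violated.
No non-prime attribute depends on a proper subset of any candidate key, so 2NF holds.

2NF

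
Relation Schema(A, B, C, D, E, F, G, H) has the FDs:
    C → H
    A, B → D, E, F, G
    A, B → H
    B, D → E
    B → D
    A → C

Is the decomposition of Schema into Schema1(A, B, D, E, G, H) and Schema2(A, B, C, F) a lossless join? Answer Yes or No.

Yes

The shared attributes are {A, B} and {A, B}⁺ = {A, B, C, D, E, F, G, H}.
Schema1 is contained in that closure, so Schema1 ∩ Schema2 → Schema1 holds and the join is lossless.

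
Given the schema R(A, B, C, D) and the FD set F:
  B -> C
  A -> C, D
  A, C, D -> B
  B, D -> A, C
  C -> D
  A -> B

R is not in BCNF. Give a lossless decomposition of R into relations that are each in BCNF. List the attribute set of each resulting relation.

{A, B, C}; {C, D}

Candidate keys of the original relation: {A}, {B}.
In {A, B, C, D}, {C} is not a superkey ({C}⁺ restricted to this set is {C, D}), so split on C -> D into {C, D} and {A, B, C}.
{C, D}: every determinant is a superkey — BCNF.
{A, B, C}: every determinant is a superkey — BCNF.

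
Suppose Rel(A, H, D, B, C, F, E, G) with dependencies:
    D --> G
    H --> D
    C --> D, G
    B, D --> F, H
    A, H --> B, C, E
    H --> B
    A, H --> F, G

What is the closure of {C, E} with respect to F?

{C, D, E, G}

Start with {C, E}.
C --> D, G applies; add {D, G} → now {C, D, E, G}.
No further FD applies.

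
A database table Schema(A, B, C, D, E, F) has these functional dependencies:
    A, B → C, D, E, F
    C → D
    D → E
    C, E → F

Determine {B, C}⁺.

Start with {B, C}.
C → D applies; add {D} → now {B, C, D}.
D → E applies; add {E} → now {B, C, D, E}.
C, E → F applies; add {F} → now {B, C, D, E, F}.
No further FD applies.

{B, C, D, E, F}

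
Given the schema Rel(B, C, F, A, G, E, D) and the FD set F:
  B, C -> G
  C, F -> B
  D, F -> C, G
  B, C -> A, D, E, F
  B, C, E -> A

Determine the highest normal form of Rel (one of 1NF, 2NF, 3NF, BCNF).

BCNF

Candidate keys: {B, C}, {C, F}, {D, F}. Prime attributes: {B, C, D, F}.
Each dependency's left side is a superkey — BCNF holds.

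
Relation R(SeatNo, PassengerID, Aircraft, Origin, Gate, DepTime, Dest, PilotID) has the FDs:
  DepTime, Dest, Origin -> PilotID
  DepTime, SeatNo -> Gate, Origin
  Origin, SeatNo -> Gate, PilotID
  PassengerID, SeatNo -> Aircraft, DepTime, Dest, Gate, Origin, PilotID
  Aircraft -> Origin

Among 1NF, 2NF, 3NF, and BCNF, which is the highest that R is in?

2NF

Candidate key: {PassengerID, SeatNo}. Prime attributes: {PassengerID, SeatNo}.
DepTime, Dest, Origin -> PilotID breaks BCNF: {DepTime, Dest, Origin}⁺ = {DepTime, Dest, Origin, PilotID}, so {DepTime, Dest, Origin} is not a superkey.
DepTime, Dest, Origin -> PilotID has non-prime {PilotID} on the right and a non-superkey on the left, so 3NF fails.
No proper subset of a key has a non-prime attribute in its closure, so there is no partial dependency; 2NF holds.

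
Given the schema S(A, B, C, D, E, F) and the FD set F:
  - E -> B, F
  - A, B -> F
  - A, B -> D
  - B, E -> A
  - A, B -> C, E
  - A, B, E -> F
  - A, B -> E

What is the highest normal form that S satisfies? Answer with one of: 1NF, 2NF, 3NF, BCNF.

BCNF

Candidate keys: {A, B}, {E}. Prime attributes: {A, B, E}.
Each dependency's left side is a superkey — BCNF holds.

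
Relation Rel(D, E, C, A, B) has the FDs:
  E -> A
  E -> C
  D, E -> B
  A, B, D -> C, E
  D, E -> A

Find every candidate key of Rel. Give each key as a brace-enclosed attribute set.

{D} never appears on the right of any FD, so every key must include it.
{D, E} is a candidate key since {D, E}⁺ = {A, B, C, D, E} covers every attribute.
{A, B, D} is a candidate key since {A, B, D}⁺ = {A, B, C, D, E} covers every attribute.
No proper subset of any of these is a key, and no other minimal superkey exists.

{A, B, D}, {D, E}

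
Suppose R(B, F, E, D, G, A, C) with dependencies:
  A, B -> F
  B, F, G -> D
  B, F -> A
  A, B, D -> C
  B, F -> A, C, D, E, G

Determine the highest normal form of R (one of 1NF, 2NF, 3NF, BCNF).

Candidate keys: {A, B}, {B, F}. Prime attributes: {A, B, F}.
Each dependency's left side is a superkey — BCNF holds.

BCNF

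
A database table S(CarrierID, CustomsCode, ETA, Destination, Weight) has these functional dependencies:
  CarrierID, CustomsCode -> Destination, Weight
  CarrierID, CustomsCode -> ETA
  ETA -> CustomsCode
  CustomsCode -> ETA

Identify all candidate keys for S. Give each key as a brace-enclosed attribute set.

{CarrierID} never appears on the right of any FD, so every key must include it.
Closure of {CarrierID, CustomsCode} is {CarrierID, CustomsCode, Destination, ETA, Weight}, the whole schema; {CarrierID, CustomsCode} is a candidate key.
Closure of {CarrierID, ETA} is {CarrierID, CustomsCode, Destination, ETA, Weight}, the whole schema; {CarrierID, ETA} is a candidate key.
These are minimal and exhaustive — every other superkey contains one of them.

{CarrierID, CustomsCode}, {CarrierID, ETA}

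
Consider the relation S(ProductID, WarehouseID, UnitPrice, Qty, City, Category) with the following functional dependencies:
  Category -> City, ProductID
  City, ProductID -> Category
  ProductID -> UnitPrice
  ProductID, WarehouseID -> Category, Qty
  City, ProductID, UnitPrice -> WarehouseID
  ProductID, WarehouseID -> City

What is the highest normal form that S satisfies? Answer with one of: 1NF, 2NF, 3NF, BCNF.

1NF

Candidate keys: {Category}, {City, ProductID}, {ProductID, WarehouseID}. Prime attributes: {Category, City, ProductID, WarehouseID}.
ProductID -> UnitPrice: {ProductID}⁺ = {ProductID, UnitPrice}, which is not all of the attributes, so the left side is not a superkey — BCNF is violated.
Because {UnitPrice} is non-prime and the left side of ProductID -> UnitPrice is not a superkey, the relation is not in 3NF.
{ProductID} is a proper subset of the key {City, ProductID}, and {ProductID}⁺ contains the non-prime attribute {UnitPrice} — a partial dependency, so 2NF is violated.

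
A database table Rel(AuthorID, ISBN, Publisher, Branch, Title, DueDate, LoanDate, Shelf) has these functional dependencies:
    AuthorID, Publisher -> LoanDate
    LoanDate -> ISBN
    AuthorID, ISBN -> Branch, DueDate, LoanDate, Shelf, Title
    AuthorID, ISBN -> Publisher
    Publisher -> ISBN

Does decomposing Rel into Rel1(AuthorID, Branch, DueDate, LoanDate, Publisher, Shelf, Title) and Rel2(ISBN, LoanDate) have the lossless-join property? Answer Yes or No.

Common attributes: {LoanDate}; their closure is {ISBN, LoanDate}.
Since Rel2 ⊆ {ISBN, LoanDate}, the intersection is a superkey of Rel2; the decomposition is lossless.

Yes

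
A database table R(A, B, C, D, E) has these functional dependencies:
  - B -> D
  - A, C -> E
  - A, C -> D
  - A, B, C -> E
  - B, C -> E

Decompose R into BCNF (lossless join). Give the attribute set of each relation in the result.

{A, B, C}; {A, C, E}; {B, D}

Candidate key of the original relation: {A, B, C}.
Within {A, B, C, D, E}: {B}⁺ ∩ {A, B, C, D, E} = {B, D}, not the whole set, so B -> D violates BCNF; decompose into {B, D} and {A, B, C, E}.
{B, D}: every determinant is a superkey — BCNF.
Within {A, B, C, E}: {A, C}⁺ ∩ {A, B, C, E} = {A, C, E}, not the whole set, so A, C -> E violates BCNF; decompose into {A, C, E} and {A, B, C}.
{A, C, E}: every determinant is a superkey — BCNF.
{A, B, C}: every determinant is a superkey — BCNF.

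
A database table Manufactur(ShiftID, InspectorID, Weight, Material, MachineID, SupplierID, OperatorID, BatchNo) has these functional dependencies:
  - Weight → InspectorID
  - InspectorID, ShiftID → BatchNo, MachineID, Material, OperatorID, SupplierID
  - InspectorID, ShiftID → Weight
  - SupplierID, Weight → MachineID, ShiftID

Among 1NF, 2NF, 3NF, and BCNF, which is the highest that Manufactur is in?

Candidate keys: {InspectorID, ShiftID}, {ShiftID, Weight}, {SupplierID, Weight}. Prime attributes: {InspectorID, ShiftID, SupplierID, Weight}.
Weight → InspectorID breaks BCNF: {Weight}⁺ = {InspectorID, Weight}, so {Weight} is not a superkey.
Since {InspectorID} ⊆ prime attributes and every other non-superkey FD also has a prime right side, the schema is in 3NF.

3NF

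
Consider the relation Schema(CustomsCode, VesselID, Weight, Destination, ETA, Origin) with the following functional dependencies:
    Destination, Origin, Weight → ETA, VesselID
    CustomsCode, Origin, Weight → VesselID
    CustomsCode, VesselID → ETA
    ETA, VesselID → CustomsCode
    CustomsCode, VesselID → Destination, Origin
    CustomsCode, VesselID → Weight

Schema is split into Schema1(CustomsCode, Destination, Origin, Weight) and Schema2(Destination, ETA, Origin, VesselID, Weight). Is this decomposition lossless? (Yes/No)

Common attributes: {Destination, Origin, Weight}; their closure is {CustomsCode, Destination, ETA, Origin, VesselID, Weight}.
Since Schema1 ⊆ {CustomsCode, Destination, ETA, Origin, VesselID, Weight}, the intersection is a superkey of Schema1; the decomposition is lossless.

Yes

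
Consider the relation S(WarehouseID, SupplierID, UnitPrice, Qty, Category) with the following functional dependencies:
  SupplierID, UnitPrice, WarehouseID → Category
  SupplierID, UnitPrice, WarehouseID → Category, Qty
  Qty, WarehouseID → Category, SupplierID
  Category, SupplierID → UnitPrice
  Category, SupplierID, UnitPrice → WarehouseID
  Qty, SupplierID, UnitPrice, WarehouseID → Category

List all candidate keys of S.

{Category, SupplierID}⁺ = {Category, Qty, SupplierID, UnitPrice, WarehouseID}, which is every attribute, so {Category, SupplierID} is a candidate key.
{Qty, WarehouseID}⁺ = {Category, Qty, SupplierID, UnitPrice, WarehouseID}, which is every attribute, so {Qty, WarehouseID} is a candidate key.
{SupplierID, UnitPrice, WarehouseID}⁺ = {Category, Qty, SupplierID, UnitPrice, WarehouseID}, which is every attribute, so {SupplierID, UnitPrice, WarehouseID} is a candidate key.
Any other superkey properly contains one of these, so there are no further candidate keys.

{Category, SupplierID}, {Qty, WarehouseID}, {SupplierID, UnitPrice, WarehouseID}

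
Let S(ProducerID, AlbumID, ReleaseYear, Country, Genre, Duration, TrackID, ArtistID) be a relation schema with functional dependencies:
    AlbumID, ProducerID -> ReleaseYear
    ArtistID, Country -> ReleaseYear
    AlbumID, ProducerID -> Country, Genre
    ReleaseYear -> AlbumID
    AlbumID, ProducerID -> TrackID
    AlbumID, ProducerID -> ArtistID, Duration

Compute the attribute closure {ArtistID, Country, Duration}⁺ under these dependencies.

Start with {ArtistID, Country, Duration}.
ArtistID, Country -> ReleaseYear applies; add {ReleaseYear} → now {ArtistID, Country, Duration, ReleaseYear}.
ReleaseYear -> AlbumID applies; add {AlbumID} → now {AlbumID, ArtistID, Country, Duration, ReleaseYear}.
No further FD applies.

{AlbumID, ArtistID, Country, Duration, ReleaseYear}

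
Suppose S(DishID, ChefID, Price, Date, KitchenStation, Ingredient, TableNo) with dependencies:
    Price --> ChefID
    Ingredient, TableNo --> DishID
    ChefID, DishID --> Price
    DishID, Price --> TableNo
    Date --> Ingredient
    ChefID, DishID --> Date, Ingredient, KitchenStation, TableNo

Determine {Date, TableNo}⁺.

{Date, DishID, Ingredient, TableNo}

Start with {Date, TableNo}.
Date --> Ingredient applies; add {Ingredient} → now {Date, Ingredient, TableNo}.
Ingredient, TableNo --> DishID applies; add {DishID} → now {Date, DishID, Ingredient, TableNo}.
No further FD applies.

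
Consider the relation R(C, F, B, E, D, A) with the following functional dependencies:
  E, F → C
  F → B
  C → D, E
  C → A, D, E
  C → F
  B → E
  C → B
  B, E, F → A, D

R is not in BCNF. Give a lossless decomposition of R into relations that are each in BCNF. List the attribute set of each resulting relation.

Candidate keys of the original relation: {C}, {F}.
{A, B, C, D, E, F}: {B} determines {B, E} here but is not a superkey — split on B → E, giving {B, E} and {A, B, C, D, F}.
{B, E}: every determinant is a superkey — BCNF.
{A, B, C, D, F}: every determinant is a superkey — BCNF.

{A, B, C, D, F}; {B, E}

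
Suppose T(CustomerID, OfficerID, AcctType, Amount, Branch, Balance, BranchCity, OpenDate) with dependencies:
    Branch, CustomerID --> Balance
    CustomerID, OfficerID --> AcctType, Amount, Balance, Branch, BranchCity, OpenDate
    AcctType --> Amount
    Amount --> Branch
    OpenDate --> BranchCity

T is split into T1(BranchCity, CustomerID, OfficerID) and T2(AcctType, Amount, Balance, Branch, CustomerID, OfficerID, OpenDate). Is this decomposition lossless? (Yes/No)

T1 ∩ T2 = {CustomerID, OfficerID}; its closure under F is {AcctType, Amount, Balance, Branch, BranchCity, CustomerID, OfficerID, OpenDate}.
T1 is contained in that closure, so T1 ∩ T2 --> T1 holds and the join is lossless.

Yes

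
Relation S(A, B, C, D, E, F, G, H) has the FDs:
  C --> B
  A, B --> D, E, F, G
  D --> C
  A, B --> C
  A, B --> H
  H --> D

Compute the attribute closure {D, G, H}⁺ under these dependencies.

Start with {D, G, H}.
D --> C applies; add {C} → now {C, D, G, H}.
C --> B applies; add {B} → now {B, C, D, G, H}.
No further FD applies.

{B, C, D, G, H}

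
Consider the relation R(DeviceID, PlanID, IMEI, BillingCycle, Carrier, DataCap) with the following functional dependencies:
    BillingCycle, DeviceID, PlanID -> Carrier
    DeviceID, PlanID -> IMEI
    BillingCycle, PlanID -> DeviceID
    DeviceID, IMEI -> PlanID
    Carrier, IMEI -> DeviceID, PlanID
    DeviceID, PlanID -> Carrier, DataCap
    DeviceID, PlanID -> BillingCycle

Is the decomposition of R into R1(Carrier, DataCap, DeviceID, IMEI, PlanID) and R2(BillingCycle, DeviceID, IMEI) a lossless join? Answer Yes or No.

R1 ∩ R2 = {DeviceID, IMEI}; its closure under F is {BillingCycle, Carrier, DataCap, DeviceID, IMEI, PlanID}.
Since R1 ⊆ {BillingCycle, Carrier, DataCap, DeviceID, IMEI, PlanID}, the intersection is a superkey of R1; the decomposition is lossless.

Yes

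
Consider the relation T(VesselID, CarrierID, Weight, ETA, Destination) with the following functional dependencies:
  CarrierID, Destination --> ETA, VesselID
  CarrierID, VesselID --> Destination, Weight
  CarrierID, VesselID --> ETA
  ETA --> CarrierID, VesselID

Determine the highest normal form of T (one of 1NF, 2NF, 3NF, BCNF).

Candidate keys: {CarrierID, Destination}, {CarrierID, VesselID}, {ETA}. Prime attributes: {CarrierID, Destination, ETA, VesselID}.
Every FD has a superkey on the left, so the relation is in BCNF.

BCNF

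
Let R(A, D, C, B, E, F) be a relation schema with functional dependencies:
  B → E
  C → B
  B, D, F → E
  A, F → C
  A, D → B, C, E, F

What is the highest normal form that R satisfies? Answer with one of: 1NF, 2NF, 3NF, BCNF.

2NF

Candidate key: {A, D}. Prime attributes: {A, D}.
B → E: {B}⁺ = {B, E}, which is not all of the attributes, so the left side is not a superkey — BCNF is violated.
B → E has non-prime {E} on the right and a non-superkey on the left, so 3NF fails.
No proper subset of a key has a non-prime attribute in its closure, so there is no partial dependency; 2NF holds.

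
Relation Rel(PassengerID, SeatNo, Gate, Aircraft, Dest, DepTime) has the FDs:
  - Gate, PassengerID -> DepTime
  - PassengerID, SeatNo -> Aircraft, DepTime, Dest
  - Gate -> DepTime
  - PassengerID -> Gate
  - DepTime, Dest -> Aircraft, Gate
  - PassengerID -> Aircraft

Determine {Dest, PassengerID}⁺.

{Aircraft, DepTime, Dest, Gate, PassengerID}

Start with {Dest, PassengerID}.
PassengerID -> Gate applies; add {Gate} → now {Dest, Gate, PassengerID}.
PassengerID -> Aircraft applies; add {Aircraft} → now {Aircraft, Dest, Gate, PassengerID}.
Gate, PassengerID -> DepTime applies; add {DepTime} → now {Aircraft, DepTime, Dest, Gate, PassengerID}.
No further FD applies.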